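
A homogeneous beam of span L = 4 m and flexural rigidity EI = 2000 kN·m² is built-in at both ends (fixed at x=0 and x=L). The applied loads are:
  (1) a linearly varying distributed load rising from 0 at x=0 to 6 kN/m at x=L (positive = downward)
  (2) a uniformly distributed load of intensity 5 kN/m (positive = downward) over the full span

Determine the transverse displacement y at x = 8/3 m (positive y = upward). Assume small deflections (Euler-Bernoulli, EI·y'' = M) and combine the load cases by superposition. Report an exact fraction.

Load 1 — triangular load w₀=6 kN/m (0→w₀ over full span):
  y_1 = -w₀x²(L-x)²(x+2L)/(120LEI) = -6·(8/3)²·(4-(8/3))²·((8/3)+2·4)/(120·4·2000) = -128/151875 m
Load 2 — uniform load w=5 kN/m over full span:
  y_2 = -wx²(L-x)²/(24EI) = -5·(8/3)²·(4-(8/3))²/(24·2000) = -8/6075 m
Superposition: y = Σ y_i = -328/151875 m ≈ -0.002160 m

y(8/3) = -328/151875 m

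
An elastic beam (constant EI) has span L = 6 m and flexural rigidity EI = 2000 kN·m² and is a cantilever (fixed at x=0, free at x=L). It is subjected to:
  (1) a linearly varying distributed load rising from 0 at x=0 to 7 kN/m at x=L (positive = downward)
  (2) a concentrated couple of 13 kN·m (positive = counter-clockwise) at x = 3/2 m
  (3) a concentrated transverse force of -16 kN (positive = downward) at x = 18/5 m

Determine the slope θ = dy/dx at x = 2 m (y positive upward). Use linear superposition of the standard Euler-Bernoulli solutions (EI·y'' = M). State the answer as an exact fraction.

θ(2) = -2167/180000 rad

Load 1 — triangular load w₀=7 kN/m (0→w₀ over full span):
  θ_1 = (w₀Lx²/4-w₀L²x/3-w₀x⁴/(24L))/EI = (7·6·2²/4-7·6²·2/3-7·2⁴/(24·6))/2000 = -1141/18000 rad
Load 2 — applied couple M₀=13 kN·m at a=3/2 m (b=L-a=9/2):
  θ_2 = M₀a/EI  [x>a] = 13·(3/2)/2000 = 39/4000 rad
Load 3 — point force P=-16 kN at a=18/5 m (b=L-a=12/5):
  θ_3 = -Px(2a-x)/(2EI)  [x≤a] = -(-16)·2·(2·(18/5)-2)/(2·2000) = 26/625 rad
Superposition: θ = Σ θ_i = -2167/180000 rad ≈ -0.012039 rad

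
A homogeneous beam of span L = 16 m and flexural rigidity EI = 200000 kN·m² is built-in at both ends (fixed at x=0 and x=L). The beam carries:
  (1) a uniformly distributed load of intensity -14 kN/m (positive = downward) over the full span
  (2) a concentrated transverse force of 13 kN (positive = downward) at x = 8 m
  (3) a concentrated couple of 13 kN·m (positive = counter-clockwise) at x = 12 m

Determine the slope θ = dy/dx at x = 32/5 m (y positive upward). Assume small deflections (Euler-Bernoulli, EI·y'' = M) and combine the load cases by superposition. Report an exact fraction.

θ(32/5) = 11801/12500000 rad

Load 1 — uniform load w=-14 kN/m over full span:
  θ_1 = -wx(L-x)(L-2x)/(12EI) = -(-14)·(32/5)·(16-(32/5))·(16-2·(32/5))/(12·200000) = 448/390625 rad
Load 2 — point force P=13 kN at a=8 m (b=L-a=8):
  θ_2 = -Pb²x(2aL-(3a+b)x)/(2L³EI)  [x≤a] = -13·8²·(32/5)·(2·8·16-(3·8+8)·(32/5))/(2·16³·200000) = -13/78125 rad
Load 3 — applied couple M₀=13 kN·m at a=12 m (b=L-a=4):
  θ_3 = (R_Ax²/2 - M_Ax)/EI  [x≤a] with R_A=117/128, M_A=65/16 = ((117/128)·(32/5)²/2 - (65/16)·(32/5))/200000 = -91/2500000 rad
Superposition: θ = Σ θ_i = 11801/12500000 rad ≈ 0.000944 rad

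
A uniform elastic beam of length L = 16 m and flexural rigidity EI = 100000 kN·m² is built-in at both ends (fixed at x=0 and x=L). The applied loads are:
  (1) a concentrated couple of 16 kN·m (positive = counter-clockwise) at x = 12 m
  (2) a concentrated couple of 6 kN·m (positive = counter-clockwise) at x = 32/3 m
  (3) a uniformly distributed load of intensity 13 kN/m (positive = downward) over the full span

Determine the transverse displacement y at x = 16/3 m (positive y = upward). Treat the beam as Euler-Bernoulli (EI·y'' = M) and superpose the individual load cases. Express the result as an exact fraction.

y(16/3) = -13756/759375 m

Load 1 — applied couple M₀=16 kN·m at a=12 m (b=L-a=4):
  y_1 = (R_Ax³/6 - M_Ax²/2)/EI  [x≤a] with R_A=9/8, M_A=5 = ((9/8)·(16/3)³/6 - 5·(16/3)²/2)/100000 = -4/9375 m
Load 2 — applied couple M₀=6 kN·m at a=32/3 m (b=L-a=16/3):
  y_2 = (R_Ax³/6 - M_Ax²/2)/EI  [x≤a] with R_A=1/2, M_A=2 = ((1/2)·(16/3)³/6 - 2·(16/3)²/2)/100000 = -8/50625 m
Load 3 — uniform load w=13 kN/m over full span:
  y_3 = -wx²(L-x)²/(24EI) = -13·(16/3)²·(16-(16/3))²/(24·100000) = -13312/759375 m
Superposition: y = Σ y_i = -13756/759375 m ≈ -0.018115 m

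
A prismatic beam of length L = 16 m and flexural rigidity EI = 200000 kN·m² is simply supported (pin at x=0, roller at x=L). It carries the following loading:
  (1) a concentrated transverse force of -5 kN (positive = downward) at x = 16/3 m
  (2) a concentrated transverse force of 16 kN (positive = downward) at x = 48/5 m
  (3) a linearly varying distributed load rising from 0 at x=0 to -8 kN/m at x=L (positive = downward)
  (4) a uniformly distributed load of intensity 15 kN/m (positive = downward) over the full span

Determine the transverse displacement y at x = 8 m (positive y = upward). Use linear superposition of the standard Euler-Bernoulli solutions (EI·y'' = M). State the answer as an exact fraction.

y(8) = -1631404/31640625 m

Load 1 — point force P=-5 kN at a=16/3 m (b=L-a=32/3):
  y_1 = -Pa(L-x)(2Lx-a²-x²)/(6LEI)  [x>a] = -(-5)·(16/3)·(16-8)·(2·16·8-(16/3)²-8²)/(6·16·200000) = 92/50625 m
Load 2 — point force P=16 kN at a=48/5 m (b=L-a=32/5):
  y_2 = -Pbx(L²-b²-x²)/(6LEI)  [x≤a] = -16·(32/5)·8·(16²-(32/5)²-8²)/(6·16·200000) = -7552/1171875 m
Load 3 — triangular load w₀=-8 kN/m (0→w₀ over full span):
  y_3 = -w₀x(7L⁴-10L²x²+3x⁴)/(360LEI) = -(-8)·8·(7·16⁴-10·16²·8²+3·8⁴)/(360·16·200000) = 32/1875 m
Load 4 — uniform load w=15 kN/m over full span:
  y_4 = -wx(L³-2Lx²+x³)/(24EI) = -15·8·(16³-2·16·8²+8³)/(24·200000) = -8/125 m
Superposition: y = Σ y_i = -1631404/31640625 m ≈ -0.051560 m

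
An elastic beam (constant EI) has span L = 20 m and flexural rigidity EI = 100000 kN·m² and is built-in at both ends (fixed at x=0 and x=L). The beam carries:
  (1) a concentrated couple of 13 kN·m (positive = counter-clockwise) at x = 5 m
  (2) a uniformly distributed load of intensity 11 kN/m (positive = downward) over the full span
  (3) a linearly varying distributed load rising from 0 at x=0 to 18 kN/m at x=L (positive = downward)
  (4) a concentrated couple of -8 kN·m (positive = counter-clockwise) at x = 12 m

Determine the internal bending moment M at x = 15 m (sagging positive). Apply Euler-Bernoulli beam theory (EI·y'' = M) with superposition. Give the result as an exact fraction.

M(15) = 268583/2400 kN·m

Load 1 — applied couple M₀=13 kN·m at a=5 m (b=L-a=15):
  M_1 = R_Ax - M_A - M₀  [x>a] with R_A=117/160, M_A=-39/16 = (117/160)·15 - (-39/16) - 13 = 13/32 kN·m
Load 2 — uniform load w=11 kN/m over full span:
  M_2 = wLx/2 - wL²/12 - wx²/2 = 11·20·15/2 - 11·20²/12 - 11·15²/2 = 275/6 kN·m
Load 3 — triangular load w₀=18 kN/m (0→w₀ over full span):
  M_3 = 3w₀Lx/20 - w₀L²/30 - w₀x³/(6L) = 3·18·20·15/20 - 18·20²/30 - 18·15³/(6·20) = 255/4 kN·m
Load 4 — applied couple M₀=-8 kN·m at a=12 m (b=L-a=8):
  M_4 = R_Ax - M_A - M₀  [x>a] with R_A=-72/125, M_A=-64/25 = (-72/125)·15 - (-64/25) - (-8) = 48/25 kN·m
Superposition: M = Σ M_i = 268583/2400 kN·m ≈ 111.909583 kN·m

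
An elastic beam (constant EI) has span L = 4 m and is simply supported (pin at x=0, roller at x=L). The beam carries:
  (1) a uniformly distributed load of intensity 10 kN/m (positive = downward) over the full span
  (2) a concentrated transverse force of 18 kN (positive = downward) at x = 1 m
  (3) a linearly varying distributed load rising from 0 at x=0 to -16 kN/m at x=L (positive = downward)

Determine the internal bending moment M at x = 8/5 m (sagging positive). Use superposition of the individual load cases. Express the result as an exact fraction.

M(8/5) = 1958/125 kN·m

Load 1 — uniform load w=10 kN/m over full span:
  M_1 = wx(L-x)/2 = 10·(8/5)·(4-(8/5))/2 = 96/5 kN·m
Load 2 — point force P=18 kN at a=1 m (b=L-a=3):
  M_2 = Pa(L-x)/L  [x>a] = 18·1·(4-(8/5))/4 = 54/5 kN·m
Load 3 — triangular load w₀=-16 kN/m (0→w₀ over full span):
  M_3 = w₀Lx/6 - w₀x³/(6L) = (-16)·4·(8/5)/6 - (-16)·(8/5)³/(6·4) = -1792/125 kN·m
Superposition: M = Σ M_i = 1958/125 kN·m ≈ 15.664000 kN·m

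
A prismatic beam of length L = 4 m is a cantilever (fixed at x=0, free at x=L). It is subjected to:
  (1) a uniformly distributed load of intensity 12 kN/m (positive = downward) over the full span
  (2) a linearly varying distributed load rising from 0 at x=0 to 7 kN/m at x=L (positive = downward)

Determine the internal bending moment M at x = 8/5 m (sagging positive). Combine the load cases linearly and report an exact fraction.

Load 1 — uniform load w=12 kN/m over full span:
  M_1 = -w(L-x)²/2 = -12·(4-(8/5))²/2 = -864/25 kN·m
Load 2 — triangular load w₀=7 kN/m (0→w₀ over full span):
  M_2 = w₀Lx/2 - w₀L²/3 - w₀x³/(6L) = 7·4·(8/5)/2 - 7·4²/3 - 7·(8/5)³/(6·4) = -2016/125 kN·m
Superposition: M = Σ M_i = -6336/125 kN·m ≈ -50.688000 kN·m

M(8/5) = -6336/125 kN·m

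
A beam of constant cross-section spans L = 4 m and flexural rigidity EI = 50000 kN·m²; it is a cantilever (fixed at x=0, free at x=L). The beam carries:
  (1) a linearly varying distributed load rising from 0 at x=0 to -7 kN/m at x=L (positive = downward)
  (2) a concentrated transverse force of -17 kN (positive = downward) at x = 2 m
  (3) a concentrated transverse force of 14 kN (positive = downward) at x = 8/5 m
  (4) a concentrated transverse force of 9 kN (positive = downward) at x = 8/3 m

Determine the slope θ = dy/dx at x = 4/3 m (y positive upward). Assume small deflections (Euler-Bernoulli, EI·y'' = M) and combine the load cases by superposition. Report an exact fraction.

Load 1 — triangular load w₀=-7 kN/m (0→w₀ over full span):
  θ_1 = (w₀Lx²/4-w₀L²x/3-w₀x⁴/(24L))/EI = ((-7)·4·(4/3)²/4-(-7)·4²·(4/3)/3-(-7)·(4/3)⁴/(24·4))/50000 = 1141/1518750 rad
Load 2 — point force P=-17 kN at a=2 m (b=L-a=2):
  θ_2 = -Px(2a-x)/(2EI)  [x≤a] = -(-17)·(4/3)·(2·2-(4/3))/(2·50000) = 17/28125 rad
Load 3 — point force P=14 kN at a=8/5 m (b=L-a=12/5):
  θ_3 = -Px(2a-x)/(2EI)  [x≤a] = -14·(4/3)·(2·(8/5)-(4/3))/(2·50000) = -49/140625 rad
Load 4 — point force P=9 kN at a=8/3 m (b=L-a=4/3):
  θ_4 = -Px(2a-x)/(2EI)  [x≤a] = -9·(4/3)·(2·(8/3)-(4/3))/(2·50000) = -3/6250 rad
Superposition: θ = Σ θ_i = 2002/3796875 rad ≈ 0.000527 rad

θ(4/3) = 2002/3796875 rad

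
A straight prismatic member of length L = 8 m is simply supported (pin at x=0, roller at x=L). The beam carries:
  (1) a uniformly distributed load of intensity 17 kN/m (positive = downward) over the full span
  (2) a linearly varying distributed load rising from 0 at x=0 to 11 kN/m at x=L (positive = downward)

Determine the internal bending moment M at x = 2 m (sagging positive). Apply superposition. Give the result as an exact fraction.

M(2) = 259/2 kN·m

Load 1 — uniform load w=17 kN/m over full span:
  M_1 = wx(L-x)/2 = 17·2·(8-2)/2 = 102 kN·m
Load 2 — triangular load w₀=11 kN/m (0→w₀ over full span):
  M_2 = w₀Lx/6 - w₀x³/(6L) = 11·8·2/6 - 11·2³/(6·8) = 55/2 kN·m
Superposition: M = Σ M_i = 259/2 kN·m ≈ 129.500000 kN·m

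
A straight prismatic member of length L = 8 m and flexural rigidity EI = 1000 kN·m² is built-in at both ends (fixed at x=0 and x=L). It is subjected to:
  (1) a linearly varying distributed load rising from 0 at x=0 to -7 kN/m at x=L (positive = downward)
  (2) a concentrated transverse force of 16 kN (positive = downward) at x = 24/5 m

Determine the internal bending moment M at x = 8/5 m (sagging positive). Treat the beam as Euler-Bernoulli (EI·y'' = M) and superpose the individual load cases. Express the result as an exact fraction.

M(8/5) = -2224/1875 kN·m

Load 1 — triangular load w₀=-7 kN/m (0→w₀ over full span):
  M_1 = 3w₀Lx/20 - w₀L²/30 - w₀x³/(6L) = 3·(-7)·8·(8/5)/20 - (-7)·8²/30 - (-7)·(8/5)³/(6·8) = 784/375 kN·m
Load 2 — point force P=16 kN at a=24/5 m (b=L-a=16/5):
  M_2 = Pb²(3a+b)x/L³ - Pab²/L²  [x≤a] = 16·(16/5)²·(3·(24/5)+(16/5))·(8/5)/8³ - 16·(24/5)·(16/5)²/8² = -2048/625 kN·m
Superposition: M = Σ M_i = -2224/1875 kN·m ≈ -1.186133 kN·m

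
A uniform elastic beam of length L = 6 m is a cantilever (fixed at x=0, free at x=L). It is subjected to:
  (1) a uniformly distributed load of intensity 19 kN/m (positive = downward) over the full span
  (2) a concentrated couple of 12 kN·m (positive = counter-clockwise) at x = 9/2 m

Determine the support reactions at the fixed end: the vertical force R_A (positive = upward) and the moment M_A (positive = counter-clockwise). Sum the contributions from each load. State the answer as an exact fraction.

Load 1 — uniform load w=19 kN/m over full span:
  R_A = wL = 19·6 = 114 kN
  M_A = wL²/2 = 19·6²/2 = 342 kN·m
Load 2 — applied couple M₀=12 kN·m at a=9/2 m (b=L-a=3/2):
  R_A = 0 kN
  M_A = -M₀ = -12 kN·m
Superposition: R_A = 114 kN, M_A = 330 kN·m

R_A = 114 kN, M_A = 330 kN·m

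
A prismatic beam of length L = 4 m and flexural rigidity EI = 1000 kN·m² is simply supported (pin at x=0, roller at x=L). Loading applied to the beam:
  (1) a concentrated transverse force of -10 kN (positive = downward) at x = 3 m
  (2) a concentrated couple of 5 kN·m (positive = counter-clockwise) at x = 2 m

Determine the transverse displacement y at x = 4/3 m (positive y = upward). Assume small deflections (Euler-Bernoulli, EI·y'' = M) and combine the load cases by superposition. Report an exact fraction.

Load 1 — point force P=-10 kN at a=3 m (b=L-a=1):
  y_1 = -Pbx(L²-b²-x²)/(6LEI)  [x≤a] = -(-10)·1·(4/3)·(4²-1²-(4/3)²)/(6·4·1000) = 119/16200 m
Load 2 — applied couple M₀=5 kN·m at a=2 m (b=L-a=2):
  y_2 = (M₀x³/(6L)+C₁x)/EI  [x≤a] with C₁=M₀(3b²-L²)/(6L)=-5/6 = (5·(4/3)³/(6·4)+(-5/6)·(4/3))/1000 = -1/1620 m
Superposition: y = Σ y_i = 109/16200 m ≈ 0.006728 m

y(4/3) = 109/16200 m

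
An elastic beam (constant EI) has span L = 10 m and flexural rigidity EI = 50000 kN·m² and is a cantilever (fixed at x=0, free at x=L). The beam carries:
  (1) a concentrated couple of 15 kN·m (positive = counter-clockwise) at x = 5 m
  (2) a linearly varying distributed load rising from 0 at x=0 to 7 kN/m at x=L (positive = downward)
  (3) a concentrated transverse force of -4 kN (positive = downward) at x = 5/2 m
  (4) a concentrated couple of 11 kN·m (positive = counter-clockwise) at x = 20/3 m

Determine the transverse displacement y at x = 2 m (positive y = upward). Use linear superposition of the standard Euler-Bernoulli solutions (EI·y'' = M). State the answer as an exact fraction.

Load 1 — applied couple M₀=15 kN·m at a=5 m (b=L-a=5):
  y_1 = M₀x²/(2EI)  [x≤a] = 15·2²/(2·50000) = 3/5000 m
Load 2 — triangular load w₀=7 kN/m (0→w₀ over full span):
  y_2 = (w₀Lx³/12-w₀L²x²/6-w₀x⁵/(120L))/EI = (7·10·2³/12-7·10²·2²/6-7·2⁵/(120·10))/50000 = -15757/1875000 m
Load 3 — point force P=-4 kN at a=5/2 m (b=L-a=15/2):
  y_3 = -Px²(3a-x)/(6EI)  [x≤a] = -(-4)·2²·(3·(5/2)-2)/(6·50000) = 11/37500 m
Load 4 — applied couple M₀=11 kN·m at a=20/3 m (b=L-a=10/3):
  y_4 = M₀x²/(2EI)  [x≤a] = 11·2²/(2·50000) = 11/25000 m
Superposition: y = Σ y_i = -4419/625000 m ≈ -0.007070 m

y(2) = -4419/625000 m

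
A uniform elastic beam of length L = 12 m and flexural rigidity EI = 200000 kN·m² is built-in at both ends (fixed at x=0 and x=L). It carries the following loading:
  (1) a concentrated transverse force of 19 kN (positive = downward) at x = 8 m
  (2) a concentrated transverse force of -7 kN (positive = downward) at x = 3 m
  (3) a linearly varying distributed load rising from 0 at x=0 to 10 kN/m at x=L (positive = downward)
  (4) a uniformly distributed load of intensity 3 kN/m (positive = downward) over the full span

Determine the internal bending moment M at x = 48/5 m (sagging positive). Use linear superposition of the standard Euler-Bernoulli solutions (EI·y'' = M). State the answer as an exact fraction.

Load 1 — point force P=19 kN at a=8 m (b=L-a=4):
  M_1 = Pa²(a+3b)(L-x)/L³ - Pa²b/L²  [x>a] = 19·8²·(8+3·4)·(12-(48/5))/12³ - 19·8²·4/12² = 0 kN·m
Load 2 — point force P=-7 kN at a=3 m (b=L-a=9):
  M_2 = Pa²(a+3b)(L-x)/L³ - Pa²b/L²  [x>a] = (-7)·3²·(3+3·9)·(12-(48/5))/12³ - (-7)·3²·9/12² = 21/16 kN·m
Load 3 — triangular load w₀=10 kN/m (0→w₀ over full span):
  M_3 = 3w₀Lx/20 - w₀L²/30 - w₀x³/(6L) = 3·10·12·(48/5)/20 - 10·12²/30 - 10·(48/5)³/(6·12) = 48/25 kN·m
Load 4 — uniform load w=3 kN/m over full span:
  M_4 = wLx/2 - wL²/12 - wx²/2 = 3·12·(48/5)/2 - 3·12²/12 - 3·(48/5)²/2 = -36/25 kN·m
Superposition: M = Σ M_i = 717/400 kN·m ≈ 1.792500 kN·m

M(48/5) = 717/400 kN·m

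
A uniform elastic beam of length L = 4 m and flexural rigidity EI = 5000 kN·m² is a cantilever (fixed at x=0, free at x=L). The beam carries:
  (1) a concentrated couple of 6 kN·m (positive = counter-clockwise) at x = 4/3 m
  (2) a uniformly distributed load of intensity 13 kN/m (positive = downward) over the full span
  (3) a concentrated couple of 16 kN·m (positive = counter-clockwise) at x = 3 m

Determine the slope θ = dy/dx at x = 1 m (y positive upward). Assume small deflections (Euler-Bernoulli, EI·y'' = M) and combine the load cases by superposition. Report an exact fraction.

Load 1 — applied couple M₀=6 kN·m at a=4/3 m (b=L-a=8/3):
  θ_1 = M₀x/EI  [x≤a] = 6·1/5000 = 3/2500 rad
Load 2 — uniform load w=13 kN/m over full span:
  θ_2 = -wx(x²-3Lx+3L²)/(6EI) = -13·1·(1²-3·4·1+3·4²)/(6·5000) = -481/30000 rad
Load 3 — applied couple M₀=16 kN·m at a=3 m (b=L-a=1):
  θ_3 = M₀x/EI  [x≤a] = 16·1/5000 = 2/625 rad
Superposition: θ = Σ θ_i = -349/30000 rad ≈ -0.011633 rad

θ(1) = -349/30000 rad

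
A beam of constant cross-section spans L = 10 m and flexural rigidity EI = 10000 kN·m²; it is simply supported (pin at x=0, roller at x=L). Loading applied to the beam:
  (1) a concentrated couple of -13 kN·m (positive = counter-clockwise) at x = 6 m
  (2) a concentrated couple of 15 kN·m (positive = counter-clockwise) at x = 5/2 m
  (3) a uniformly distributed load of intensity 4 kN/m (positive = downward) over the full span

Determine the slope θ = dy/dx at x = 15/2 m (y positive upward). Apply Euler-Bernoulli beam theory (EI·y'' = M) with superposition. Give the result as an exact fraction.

θ(15/2) = 7453/800000 rad

Load 1 — applied couple M₀=-13 kN·m at a=6 m (b=L-a=4):
  θ_1 = (M₀x²/(2L)-M₀(x-a)+C₁)/EI  [x>a] with C₁=M₀(3b²-L²)/(6L)=169/15 = ((-13)·(15/2)²/(2·10)-(-13)·((15/2)-6)+(169/15))/10000 = -1391/2400000 rad
Load 2 — applied couple M₀=15 kN·m at a=5/2 m (b=L-a=15/2):
  θ_2 = (M₀x²/(2L)-M₀(x-a)+C₁)/EI  [x>a] with C₁=M₀(3b²-L²)/(6L)=275/16 = (15·(15/2)²/(2·10)-15·((15/2)-(5/2))+(275/16))/10000 = -1/640 rad
Load 3 — uniform load w=4 kN/m over full span:
  θ_3 = -w(L³-6Lx²+4x³)/(24EI) = -4·(10³-6·10·(15/2)²+4·(15/2)³)/(24·10000) = 11/960 rad
Superposition: θ = Σ θ_i = 7453/800000 rad ≈ 0.009316 rad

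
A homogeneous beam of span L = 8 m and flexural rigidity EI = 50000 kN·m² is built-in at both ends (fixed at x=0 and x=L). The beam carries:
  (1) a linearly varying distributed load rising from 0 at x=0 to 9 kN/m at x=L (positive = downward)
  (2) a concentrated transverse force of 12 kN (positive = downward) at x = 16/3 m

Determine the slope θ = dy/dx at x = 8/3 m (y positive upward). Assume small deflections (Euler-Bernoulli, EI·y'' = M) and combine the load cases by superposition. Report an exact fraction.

θ(8/3) = -584/1265625 rad

Load 1 — triangular load w₀=9 kN/m (0→w₀ over full span):
  θ_1 = -w₀(2x(L-x)(L-2x)(x+2L)+x²(L-x)²)/(120LEI) = -9·(2·(8/3)·(8-(8/3))·(8-2·(8/3))·((8/3)+2·8)+(8/3)²·(8-(8/3))²)/(120·8·50000) = -128/421875 rad
Load 2 — point force P=12 kN at a=16/3 m (b=L-a=8/3):
  θ_2 = -Pb²x(2aL-(3a+b)x)/(2L³EI)  [x≤a] = -12·(8/3)²·(8/3)·(2·(16/3)·8-(3·(16/3)+(8/3))·(8/3))/(2·8³·50000) = -8/50625 rad
Superposition: θ = Σ θ_i = -584/1265625 rad ≈ -0.000461 rad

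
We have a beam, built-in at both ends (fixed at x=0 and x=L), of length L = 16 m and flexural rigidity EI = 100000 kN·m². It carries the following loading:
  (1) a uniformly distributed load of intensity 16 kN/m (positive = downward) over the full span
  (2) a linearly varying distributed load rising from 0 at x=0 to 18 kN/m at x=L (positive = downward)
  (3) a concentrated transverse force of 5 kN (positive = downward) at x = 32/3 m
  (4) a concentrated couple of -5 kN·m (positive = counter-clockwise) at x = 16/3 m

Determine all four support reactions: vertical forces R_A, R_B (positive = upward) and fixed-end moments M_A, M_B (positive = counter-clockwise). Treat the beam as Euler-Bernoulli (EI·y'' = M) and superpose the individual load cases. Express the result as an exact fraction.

Load 1 — uniform load w=16 kN/m over full span:
  R_A = wL/2 = 16·16/2 = 128 kN
  M_A = wL²/12 = 16·16²/12 = 1024/3 kN·m
  R_B = wL/2 = 16·16/2 = 128 kN
  M_B = -wL²/12 = -16·16²/12 = -1024/3 kN·m
Load 2 — triangular load w₀=18 kN/m (0→w₀ over full span):
  R_A = 3w₀L/20 = 3·18·16/20 = 216/5 kN
  M_A = w₀L²/30 = 18·16²/30 = 768/5 kN·m
  R_B = 7w₀L/20 = 7·18·16/20 = 504/5 kN
  M_B = -w₀L²/20 = -18·16²/20 = -1152/5 kN·m
Load 3 — point force P=5 kN at a=32/3 m (b=L-a=16/3):
  R_A = Pb²(3a+b)/L³ = 5·(16/3)²·(3·(32/3)+(16/3))/16³ = 35/27 kN
  M_A = Pab²/L² = 5·(32/3)·(16/3)²/16² = 160/27 kN·m
  R_B = Pa²(a+3b)/L³ = 5·(32/3)²·((32/3)+3·(16/3))/16³ = 100/27 kN
  M_B = -Pa²b/L² = -5·(32/3)²·(16/3)/16² = -320/27 kN·m
Load 4 — applied couple M₀=-5 kN·m at a=16/3 m (b=L-a=32/3):
  R_A = 6M₀ab/L³ = 6·(-5)·(16/3)·(32/3)/16³ = -5/12 kN
  M_A = M₀b(2a-b)/L² = (-5)·(32/3)·(2·(16/3)-(32/3))/16² = 0 kN·m
  R_B = -6M₀ab/L³ = -6·(-5)·(16/3)·(32/3)/16³ = 5/12 kN
  M_B = M₀a(2b-a)/L² = (-5)·(16/3)·(2·(32/3)-(16/3))/16² = -5/3 kN·m
Superposition: R_A = 92923/540 kN, M_A = 67616/135 kN·m, R_B = 125777/540 kN, M_B = -79009/135 kN·m

R_A = 92923/540 kN, M_A = 67616/135 kN·m, R_B = 125777/540 kN, M_B = -79009/135 kN·m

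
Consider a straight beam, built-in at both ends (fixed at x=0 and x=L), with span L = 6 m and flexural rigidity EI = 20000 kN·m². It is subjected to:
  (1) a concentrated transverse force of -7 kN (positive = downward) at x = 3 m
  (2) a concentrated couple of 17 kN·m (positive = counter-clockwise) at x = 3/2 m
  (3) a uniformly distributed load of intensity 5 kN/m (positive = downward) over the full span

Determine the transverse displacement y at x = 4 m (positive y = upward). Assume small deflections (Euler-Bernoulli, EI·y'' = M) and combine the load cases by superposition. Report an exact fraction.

y(4) = -9/160000 m

Load 1 — point force P=-7 kN at a=3 m (b=L-a=3):
  y_1 = -Pa²(L-x)²(3bL-(3b+a)(L-x))/(6L³EI)  [x>a] = -(-7)·3²·(6-4)²·(3·3·6-(3·3+3)·(6-4))/(6·6³·20000) = 7/24000 m
Load 2 — applied couple M₀=17 kN·m at a=3/2 m (b=L-a=9/2):
  y_2 = (R_Ax³/6 - M_Ax²/2 - M₀(x-a)²/2)/EI  [x>a] with R_A=51/16, M_A=-51/16 = ((51/16)·4³/6 - (-51/16)·4²/2 - 17·(4-(3/2))²/2)/20000 = 51/160000 m
Load 3 — uniform load w=5 kN/m over full span:
  y_3 = -wx²(L-x)²/(24EI) = -5·4²·(6-4)²/(24·20000) = -1/1500 m
Superposition: y = Σ y_i = -9/160000 m ≈ -0.000056 m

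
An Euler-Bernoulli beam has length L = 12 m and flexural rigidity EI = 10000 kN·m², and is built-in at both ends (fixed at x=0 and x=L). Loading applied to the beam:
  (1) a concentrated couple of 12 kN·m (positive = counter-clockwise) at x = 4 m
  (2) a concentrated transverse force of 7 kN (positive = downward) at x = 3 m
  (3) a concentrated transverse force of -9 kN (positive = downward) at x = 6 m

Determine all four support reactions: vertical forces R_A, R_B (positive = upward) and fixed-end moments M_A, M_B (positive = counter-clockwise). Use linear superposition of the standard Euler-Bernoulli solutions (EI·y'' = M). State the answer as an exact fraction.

Load 1 — applied couple M₀=12 kN·m at a=4 m (b=L-a=8):
  R_A = 6M₀ab/L³ = 6·12·4·8/12³ = 4/3 kN
  M_A = M₀b(2a-b)/L² = 12·8·(2·4-8)/12² = 0 kN·m
  R_B = -6M₀ab/L³ = -6·12·4·8/12³ = -4/3 kN
  M_B = M₀a(2b-a)/L² = 12·4·(2·8-4)/12² = 4 kN·m
Load 2 — point force P=7 kN at a=3 m (b=L-a=9):
  R_A = Pb²(3a+b)/L³ = 7·9²·(3·3+9)/12³ = 189/32 kN
  M_A = Pab²/L² = 7·3·9²/12² = 189/16 kN·m
  R_B = Pa²(a+3b)/L³ = 7·3²·(3+3·9)/12³ = 35/32 kN
  M_B = -Pa²b/L² = -7·3²·9/12² = -63/16 kN·m
Load 3 — point force P=-9 kN at a=6 m (b=L-a=6):
  R_A = Pb²(3a+b)/L³ = (-9)·6²·(3·6+6)/12³ = -9/2 kN
  M_A = Pab²/L² = (-9)·6·6²/12² = -27/2 kN·m
  R_B = Pa²(a+3b)/L³ = (-9)·6²·(6+3·6)/12³ = -9/2 kN
  M_B = -Pa²b/L² = -(-9)·6²·6/12² = 27/2 kN·m
Superposition: R_A = 263/96 kN, M_A = -27/16 kN·m, R_B = -455/96 kN, M_B = 217/16 kN·m

R_A = 263/96 kN, M_A = -27/16 kN·m, R_B = -455/96 kN, M_B = 217/16 kN·m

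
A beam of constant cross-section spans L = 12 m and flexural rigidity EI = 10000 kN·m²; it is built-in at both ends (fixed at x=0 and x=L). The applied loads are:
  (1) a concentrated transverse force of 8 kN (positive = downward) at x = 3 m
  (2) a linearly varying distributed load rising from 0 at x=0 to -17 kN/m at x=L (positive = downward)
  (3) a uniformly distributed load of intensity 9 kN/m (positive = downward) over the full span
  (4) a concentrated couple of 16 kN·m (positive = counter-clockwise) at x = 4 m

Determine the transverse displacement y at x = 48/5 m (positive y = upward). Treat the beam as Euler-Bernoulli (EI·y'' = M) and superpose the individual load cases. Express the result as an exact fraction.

Load 1 — point force P=8 kN at a=3 m (b=L-a=9):
  y_1 = -Pa²(L-x)²(3bL-(3b+a)(L-x))/(6L³EI)  [x>a] = -8·3²·(12-(48/5))²·(3·9·12-(3·9+3)·(12-(48/5)))/(6·12³·10000) = -63/62500 m
Load 2 — triangular load w₀=-17 kN/m (0→w₀ over full span):
  y_2 = -w₀x²(L-x)²(x+2L)/(120LEI) = -(-17)·(48/5)²·(12-(48/5))²·((48/5)+2·12)/(120·12·10000) = 205632/9765625 m
Load 3 — uniform load w=9 kN/m over full span:
  y_3 = -wx²(L-x)²/(24EI) = -9·(48/5)²·(12-(48/5))²/(24·10000) = -7776/390625 m
Load 4 — applied couple M₀=16 kN·m at a=4 m (b=L-a=8):
  y_4 = (R_Ax³/6 - M_Ax²/2 - M₀(x-a)²/2)/EI  [x>a] with R_A=16/9, M_A=0 = ((16/9)·(48/5)³/6 - 0·(48/5)²/2 - 16·((48/5)-4)²/2)/10000 = 88/78125 m
Superposition: y = Σ y_i = 49553/39062500 m ≈ 0.001269 m

y(48/5) = 49553/39062500 m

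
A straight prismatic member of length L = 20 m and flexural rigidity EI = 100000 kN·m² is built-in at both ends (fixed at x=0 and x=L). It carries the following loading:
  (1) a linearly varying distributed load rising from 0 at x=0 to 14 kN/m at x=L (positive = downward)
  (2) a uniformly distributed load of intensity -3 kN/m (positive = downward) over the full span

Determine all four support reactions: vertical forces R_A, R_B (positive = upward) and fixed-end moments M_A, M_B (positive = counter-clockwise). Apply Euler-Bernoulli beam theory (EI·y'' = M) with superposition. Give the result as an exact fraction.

R_A = 12 kN, M_A = 260/3 kN·m, R_B = 68 kN, M_B = -180 kN·m

Load 1 — triangular load w₀=14 kN/m (0→w₀ over full span):
  R_A = 3w₀L/20 = 3·14·20/20 = 42 kN
  M_A = w₀L²/30 = 14·20²/30 = 560/3 kN·m
  R_B = 7w₀L/20 = 7·14·20/20 = 98 kN
  M_B = -w₀L²/20 = -14·20²/20 = -280 kN·m
Load 2 — uniform load w=-3 kN/m over full span:
  R_A = wL/2 = (-3)·20/2 = -30 kN
  M_A = wL²/12 = (-3)·20²/12 = -100 kN·m
  R_B = wL/2 = (-3)·20/2 = -30 kN
  M_B = -wL²/12 = -(-3)·20²/12 = 100 kN·m
Superposition: R_A = 12 kN, M_A = 260/3 kN·m, R_B = 68 kN, M_B = -180 kN·m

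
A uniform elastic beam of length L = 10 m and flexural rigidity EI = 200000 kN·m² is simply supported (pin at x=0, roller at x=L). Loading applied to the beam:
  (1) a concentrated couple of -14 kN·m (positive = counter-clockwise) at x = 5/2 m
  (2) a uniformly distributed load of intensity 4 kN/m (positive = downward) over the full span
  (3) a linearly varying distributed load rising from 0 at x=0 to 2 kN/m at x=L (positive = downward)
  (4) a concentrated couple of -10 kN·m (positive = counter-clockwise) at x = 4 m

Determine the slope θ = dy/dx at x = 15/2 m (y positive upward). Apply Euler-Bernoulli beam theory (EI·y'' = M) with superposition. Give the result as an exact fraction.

θ(15/2) = 188009/230400000 rad

Load 1 — applied couple M₀=-14 kN·m at a=5/2 m (b=L-a=15/2):
  θ_1 = (M₀x²/(2L)-M₀(x-a)+C₁)/EI  [x>a] with C₁=M₀(3b²-L²)/(6L)=-385/24 = ((-14)·(15/2)²/(2·10)-(-14)·((15/2)-(5/2))+(-385/24))/200000 = 7/96000 rad
Load 2 — uniform load w=4 kN/m over full span:
  θ_2 = -w(L³-6Lx²+4x³)/(24EI) = -4·(10³-6·10·(15/2)²+4·(15/2)³)/(24·200000) = 11/19200 rad
Load 3 — triangular load w₀=2 kN/m (0→w₀ over full span):
  θ_3 = -w₀(7L⁴-30L²x²+15x⁴)/(360LEI) = -2·(7·10⁴-30·10²·(15/2)²+15·(15/2)⁴)/(360·10·200000) = 1313/9216000 rad
Load 4 — applied couple M₀=-10 kN·m at a=4 m (b=L-a=6):
  θ_4 = (M₀x²/(2L)-M₀(x-a)+C₁)/EI  [x>a] with C₁=M₀(3b²-L²)/(6L)=-4/3 = ((-10)·(15/2)²/(2·10)-(-10)·((15/2)-4)+(-4/3))/200000 = 133/4800000 rad
Superposition: θ = Σ θ_i = 188009/230400000 rad ≈ 0.000816 rad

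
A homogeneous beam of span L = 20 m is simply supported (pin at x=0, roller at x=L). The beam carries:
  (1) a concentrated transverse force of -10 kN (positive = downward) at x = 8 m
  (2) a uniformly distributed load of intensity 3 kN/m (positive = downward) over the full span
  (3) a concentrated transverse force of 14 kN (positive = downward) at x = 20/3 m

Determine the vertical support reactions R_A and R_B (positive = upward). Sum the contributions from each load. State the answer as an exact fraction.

Load 1 — point force P=-10 kN at a=8 m (b=L-a=12):
  R_A = Pb/L = (-10)·12/20 = -6 kN
  R_B = Pa/L = (-10)·8/20 = -4 kN
Load 2 — uniform load w=3 kN/m over full span:
  R_A = wL/2 = 3·20/2 = 30 kN
  R_B = wL/2 = 3·20/2 = 30 kN
Load 3 — point force P=14 kN at a=20/3 m (b=L-a=40/3):
  R_A = Pb/L = 14·(40/3)/20 = 28/3 kN
  R_B = Pa/L = 14·(20/3)/20 = 14/3 kN
Superposition: R_A = 100/3 kN, R_B = 92/3 kN

R_A = 100/3 kN, R_B = 92/3 kN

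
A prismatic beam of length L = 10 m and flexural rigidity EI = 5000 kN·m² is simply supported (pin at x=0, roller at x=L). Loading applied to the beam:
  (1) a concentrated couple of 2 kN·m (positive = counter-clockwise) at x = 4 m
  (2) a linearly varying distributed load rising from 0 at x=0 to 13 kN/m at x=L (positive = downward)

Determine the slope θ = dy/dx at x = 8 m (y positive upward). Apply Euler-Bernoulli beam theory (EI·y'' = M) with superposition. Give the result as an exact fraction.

θ(8) = 9781/225000 rad

Load 1 — applied couple M₀=2 kN·m at a=4 m (b=L-a=6):
  θ_1 = (M₀x²/(2L)-M₀(x-a)+C₁)/EI  [x>a] with C₁=M₀(3b²-L²)/(6L)=4/15 = (2·8²/(2·10)-2·(8-4)+(4/15))/5000 = -1/3750 rad
Load 2 — triangular load w₀=13 kN/m (0→w₀ over full span):
  θ_2 = -w₀(7L⁴-30L²x²+15x⁴)/(360LEI) = -13·(7·10⁴-30·10²·8²+15·8⁴)/(360·10·5000) = 9841/225000 rad
Superposition: θ = Σ θ_i = 9781/225000 rad ≈ 0.043471 rad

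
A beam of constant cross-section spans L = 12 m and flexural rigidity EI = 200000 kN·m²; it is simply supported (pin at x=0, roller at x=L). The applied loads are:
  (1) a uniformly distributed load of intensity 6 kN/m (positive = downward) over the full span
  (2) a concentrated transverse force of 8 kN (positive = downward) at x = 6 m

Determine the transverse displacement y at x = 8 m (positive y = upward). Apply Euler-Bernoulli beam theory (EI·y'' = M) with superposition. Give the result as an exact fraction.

y(8) = -31/3750 m

Load 1 — uniform load w=6 kN/m over full span:
  y_1 = -wx(L³-2Lx²+x³)/(24EI) = -6·8·(12³-2·12·8²+8³)/(24·200000) = -22/3125 m
Load 2 — point force P=8 kN at a=6 m (b=L-a=6):
  y_2 = -Pa(L-x)(2Lx-a²-x²)/(6LEI)  [x>a] = -8·6·(12-8)·(2·12·8-6²-8²)/(6·12·200000) = -23/18750 m
Superposition: y = Σ y_i = -31/3750 m ≈ -0.008267 m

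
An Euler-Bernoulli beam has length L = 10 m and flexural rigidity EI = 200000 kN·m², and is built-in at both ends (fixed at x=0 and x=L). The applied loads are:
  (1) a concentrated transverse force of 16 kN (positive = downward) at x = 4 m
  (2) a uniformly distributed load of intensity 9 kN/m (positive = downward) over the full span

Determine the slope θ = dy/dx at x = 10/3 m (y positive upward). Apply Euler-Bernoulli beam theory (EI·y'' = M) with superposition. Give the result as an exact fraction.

θ(10/3) = -841/2250000 rad

Load 1 — point force P=16 kN at a=4 m (b=L-a=6):
  θ_1 = -Pb²x(2aL-(3a+b)x)/(2L³EI)  [x≤a] = -16·6²·(10/3)·(2·4·10-(3·4+6)·(10/3))/(2·10³·200000) = -3/31250 rad
Load 2 — uniform load w=9 kN/m over full span:
  θ_2 = -wx(L-x)(L-2x)/(12EI) = -9·(10/3)·(10-(10/3))·(10-2·(10/3))/(12·200000) = -1/3600 rad
Superposition: θ = Σ θ_i = -841/2250000 rad ≈ -0.000374 rad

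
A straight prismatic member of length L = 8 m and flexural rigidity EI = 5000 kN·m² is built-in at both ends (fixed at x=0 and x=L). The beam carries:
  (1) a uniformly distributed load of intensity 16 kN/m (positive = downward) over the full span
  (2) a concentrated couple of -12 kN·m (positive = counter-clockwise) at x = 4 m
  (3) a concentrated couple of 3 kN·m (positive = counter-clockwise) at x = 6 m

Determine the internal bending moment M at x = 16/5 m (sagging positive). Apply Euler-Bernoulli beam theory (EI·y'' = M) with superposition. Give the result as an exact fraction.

M(16/5) = 40511/1200 kN·m

Load 1 — uniform load w=16 kN/m over full span:
  M_1 = wLx/2 - wL²/12 - wx²/2 = 16·8·(16/5)/2 - 16·8²/12 - 16·(16/5)²/2 = 2816/75 kN·m
Load 2 — applied couple M₀=-12 kN·m at a=4 m (b=L-a=4):
  M_2 = R_Ax - M_A  [x≤a] with R_A=-9/4, M_A=-3 = (-9/4)·(16/5) - (-3) = -21/5 kN·m
Load 3 — applied couple M₀=3 kN·m at a=6 m (b=L-a=2):
  M_3 = R_Ax - M_A  [x≤a] with R_A=27/64, M_A=15/16 = (27/64)·(16/5) - (15/16) = 33/80 kN·m
Superposition: M = Σ M_i = 40511/1200 kN·m ≈ 33.759167 kN·m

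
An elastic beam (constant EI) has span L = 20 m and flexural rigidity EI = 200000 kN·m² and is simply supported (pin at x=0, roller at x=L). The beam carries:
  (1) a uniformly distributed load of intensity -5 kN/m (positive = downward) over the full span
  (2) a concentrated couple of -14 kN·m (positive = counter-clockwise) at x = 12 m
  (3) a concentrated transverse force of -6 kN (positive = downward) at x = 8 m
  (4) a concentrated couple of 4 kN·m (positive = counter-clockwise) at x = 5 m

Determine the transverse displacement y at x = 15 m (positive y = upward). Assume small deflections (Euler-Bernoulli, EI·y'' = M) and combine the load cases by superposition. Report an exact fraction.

y(15) = 65017/1600000 m

Load 1 — uniform load w=-5 kN/m over full span:
  y_1 = -wx(L³-2Lx²+x³)/(24EI) = -(-5)·15·(20³-2·20·15²+15³)/(24·200000) = 19/512 m
Load 2 — applied couple M₀=-14 kN·m at a=12 m (b=L-a=8):
  y_2 = (M₀x³/(6L)-M₀(x-a)²/2+C₁x)/EI  [x>a] with C₁=M₀(3b²-L²)/(6L)=364/15 = ((-14)·15³/(6·20)-(-14)·(15-12)²/2+(364/15)·15)/200000 = 133/800000 m
Load 3 — point force P=-6 kN at a=8 m (b=L-a=12):
  y_3 = -Pa(L-x)(2Lx-a²-x²)/(6LEI)  [x>a] = -(-6)·8·(20-15)·(2·20·15-8²-15²)/(6·20·200000) = 311/100000 m
Load 4 — applied couple M₀=4 kN·m at a=5 m (b=L-a=15):
  y_4 = (M₀x³/(6L)-M₀(x-a)²/2+C₁x)/EI  [x>a] with C₁=M₀(3b²-L²)/(6L)=55/6 = (4·15³/(6·20)-4·(15-5)²/2+(55/6)·15)/200000 = 1/4000 m
Superposition: y = Σ y_i = 65017/1600000 m ≈ 0.040636 m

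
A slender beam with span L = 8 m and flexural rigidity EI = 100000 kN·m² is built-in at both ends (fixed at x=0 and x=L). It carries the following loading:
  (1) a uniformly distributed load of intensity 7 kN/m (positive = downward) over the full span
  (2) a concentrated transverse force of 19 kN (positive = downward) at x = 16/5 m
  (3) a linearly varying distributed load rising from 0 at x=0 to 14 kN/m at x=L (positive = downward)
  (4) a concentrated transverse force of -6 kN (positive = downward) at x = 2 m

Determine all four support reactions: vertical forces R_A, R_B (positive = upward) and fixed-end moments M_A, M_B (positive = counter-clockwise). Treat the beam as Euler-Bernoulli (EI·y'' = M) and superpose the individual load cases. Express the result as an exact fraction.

R_A = 104099/2000 kN, M_A = 41169/500 kN·m, R_B = 145901/2000 kN, M_B = -141713/1500 kN·m

Load 1 — uniform load w=7 kN/m over full span:
  R_A = wL/2 = 7·8/2 = 28 kN
  M_A = wL²/12 = 7·8²/12 = 112/3 kN·m
  R_B = wL/2 = 7·8/2 = 28 kN
  M_B = -wL²/12 = -7·8²/12 = -112/3 kN·m
Load 2 — point force P=19 kN at a=16/5 m (b=L-a=24/5):
  R_A = Pb²(3a+b)/L³ = 19·(24/5)²·(3·(16/5)+(24/5))/8³ = 1539/125 kN
  M_A = Pab²/L² = 19·(16/5)·(24/5)²/8² = 2736/125 kN·m
  R_B = Pa²(a+3b)/L³ = 19·(16/5)²·((16/5)+3·(24/5))/8³ = 836/125 kN
  M_B = -Pa²b/L² = -19·(16/5)²·(24/5)/8² = -1824/125 kN·m
Load 3 — triangular load w₀=14 kN/m (0→w₀ over full span):
  R_A = 3w₀L/20 = 3·14·8/20 = 84/5 kN
  M_A = w₀L²/30 = 14·8²/30 = 448/15 kN·m
  R_B = 7w₀L/20 = 7·14·8/20 = 196/5 kN
  M_B = -w₀L²/20 = -14·8²/20 = -224/5 kN·m
Load 4 — point force P=-6 kN at a=2 m (b=L-a=6):
  R_A = Pb²(3a+b)/L³ = (-6)·6²·(3·2+6)/8³ = -81/16 kN
  M_A = Pab²/L² = (-6)·2·6²/8² = -27/4 kN·m
  R_B = Pa²(a+3b)/L³ = (-6)·2²·(2+3·6)/8³ = -15/16 kN
  M_B = -Pa²b/L² = -(-6)·2²·6/8² = 9/4 kN·m
Superposition: R_A = 104099/2000 kN, M_A = 41169/500 kN·m, R_B = 145901/2000 kN, M_B = -141713/1500 kN·m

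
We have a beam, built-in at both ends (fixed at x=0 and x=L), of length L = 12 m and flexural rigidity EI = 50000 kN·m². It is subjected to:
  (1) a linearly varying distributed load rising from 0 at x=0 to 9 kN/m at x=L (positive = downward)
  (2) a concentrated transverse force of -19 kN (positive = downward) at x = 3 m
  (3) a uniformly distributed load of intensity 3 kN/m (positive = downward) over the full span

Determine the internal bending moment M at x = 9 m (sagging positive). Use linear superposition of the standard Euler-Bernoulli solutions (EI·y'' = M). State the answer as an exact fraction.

M(9) = 2841/160 kN·m

Load 1 — triangular load w₀=9 kN/m (0→w₀ over full span):
  M_1 = 3w₀Lx/20 - w₀L²/30 - w₀x³/(6L) = 3·9·12·9/20 - 9·12²/30 - 9·9³/(6·12) = 459/40 kN·m
Load 2 — point force P=-19 kN at a=3 m (b=L-a=9):
  M_2 = Pa²(a+3b)(L-x)/L³ - Pa²b/L²  [x>a] = (-19)·3²·(3+3·9)·(12-9)/12³ - (-19)·3²·9/12² = 57/32 kN·m
Load 3 — uniform load w=3 kN/m over full span:
  M_3 = wLx/2 - wL²/12 - wx²/2 = 3·12·9/2 - 3·12²/12 - 3·9²/2 = 9/2 kN·m
Superposition: M = Σ M_i = 2841/160 kN·m ≈ 17.756250 kN·m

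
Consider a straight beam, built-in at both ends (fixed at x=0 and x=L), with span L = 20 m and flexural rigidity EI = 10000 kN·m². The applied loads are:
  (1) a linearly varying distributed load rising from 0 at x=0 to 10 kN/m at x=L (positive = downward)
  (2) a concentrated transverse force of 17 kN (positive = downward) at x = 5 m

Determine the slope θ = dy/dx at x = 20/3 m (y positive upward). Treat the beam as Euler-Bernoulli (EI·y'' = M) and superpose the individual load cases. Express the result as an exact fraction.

Load 1 — triangular load w₀=10 kN/m (0→w₀ over full span):
  θ_1 = -w₀(2x(L-x)(L-2x)(x+2L)+x²(L-x)²)/(120LEI) = -10·(2·(20/3)·(20-(20/3))·(20-2·(20/3))·((20/3)+2·20)+(20/3)²·(20-(20/3))²)/(120·20·10000) = -32/1215 rad
Load 2 — point force P=17 kN at a=5 m (b=L-a=15):
  θ_2 = Pa²(L-x)(2bL-(3b+a)(L-x))/(2L³EI)  [x>a] = 17·5²·(20-(20/3))·(2·15·20-(3·15+5)·(20-(20/3)))/(2·20³·10000) = -17/7200 rad
Superposition: θ = Σ θ_i = -5579/194400 rad ≈ -0.028699 rad

θ(20/3) = -5579/194400 rad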